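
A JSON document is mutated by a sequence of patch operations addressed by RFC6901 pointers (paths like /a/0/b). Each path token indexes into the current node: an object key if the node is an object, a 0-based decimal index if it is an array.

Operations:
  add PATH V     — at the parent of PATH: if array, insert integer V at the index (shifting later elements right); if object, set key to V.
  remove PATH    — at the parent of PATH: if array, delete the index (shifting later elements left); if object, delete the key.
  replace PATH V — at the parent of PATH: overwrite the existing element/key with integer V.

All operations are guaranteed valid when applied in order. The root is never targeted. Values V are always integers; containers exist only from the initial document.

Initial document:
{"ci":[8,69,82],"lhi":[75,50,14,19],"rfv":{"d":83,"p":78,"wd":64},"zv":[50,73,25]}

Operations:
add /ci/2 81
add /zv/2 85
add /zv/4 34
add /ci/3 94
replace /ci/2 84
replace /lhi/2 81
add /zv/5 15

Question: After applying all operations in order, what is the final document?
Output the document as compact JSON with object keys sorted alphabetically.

Answer: {"ci":[8,69,84,94,82],"lhi":[75,50,81,19],"rfv":{"d":83,"p":78,"wd":64},"zv":[50,73,85,25,34,15]}

Derivation:
After op 1 (add /ci/2 81): {"ci":[8,69,81,82],"lhi":[75,50,14,19],"rfv":{"d":83,"p":78,"wd":64},"zv":[50,73,25]}
After op 2 (add /zv/2 85): {"ci":[8,69,81,82],"lhi":[75,50,14,19],"rfv":{"d":83,"p":78,"wd":64},"zv":[50,73,85,25]}
After op 3 (add /zv/4 34): {"ci":[8,69,81,82],"lhi":[75,50,14,19],"rfv":{"d":83,"p":78,"wd":64},"zv":[50,73,85,25,34]}
After op 4 (add /ci/3 94): {"ci":[8,69,81,94,82],"lhi":[75,50,14,19],"rfv":{"d":83,"p":78,"wd":64},"zv":[50,73,85,25,34]}
After op 5 (replace /ci/2 84): {"ci":[8,69,84,94,82],"lhi":[75,50,14,19],"rfv":{"d":83,"p":78,"wd":64},"zv":[50,73,85,25,34]}
After op 6 (replace /lhi/2 81): {"ci":[8,69,84,94,82],"lhi":[75,50,81,19],"rfv":{"d":83,"p":78,"wd":64},"zv":[50,73,85,25,34]}
After op 7 (add /zv/5 15): {"ci":[8,69,84,94,82],"lhi":[75,50,81,19],"rfv":{"d":83,"p":78,"wd":64},"zv":[50,73,85,25,34,15]}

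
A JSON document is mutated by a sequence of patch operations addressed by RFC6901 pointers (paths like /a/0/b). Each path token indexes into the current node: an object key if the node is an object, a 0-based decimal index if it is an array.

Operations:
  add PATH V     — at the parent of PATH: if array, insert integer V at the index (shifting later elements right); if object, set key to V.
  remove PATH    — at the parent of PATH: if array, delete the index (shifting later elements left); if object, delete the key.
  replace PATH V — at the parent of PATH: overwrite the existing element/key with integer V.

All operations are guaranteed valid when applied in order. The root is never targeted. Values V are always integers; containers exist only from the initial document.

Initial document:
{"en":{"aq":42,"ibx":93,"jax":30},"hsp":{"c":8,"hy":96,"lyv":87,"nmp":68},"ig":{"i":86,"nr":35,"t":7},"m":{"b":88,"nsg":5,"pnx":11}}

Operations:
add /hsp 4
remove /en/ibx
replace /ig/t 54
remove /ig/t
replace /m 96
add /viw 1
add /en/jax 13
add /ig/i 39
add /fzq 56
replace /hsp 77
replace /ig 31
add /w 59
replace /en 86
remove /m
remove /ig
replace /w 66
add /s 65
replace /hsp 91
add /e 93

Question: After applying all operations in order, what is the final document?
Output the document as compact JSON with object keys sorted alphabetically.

Answer: {"e":93,"en":86,"fzq":56,"hsp":91,"s":65,"viw":1,"w":66}

Derivation:
After op 1 (add /hsp 4): {"en":{"aq":42,"ibx":93,"jax":30},"hsp":4,"ig":{"i":86,"nr":35,"t":7},"m":{"b":88,"nsg":5,"pnx":11}}
After op 2 (remove /en/ibx): {"en":{"aq":42,"jax":30},"hsp":4,"ig":{"i":86,"nr":35,"t":7},"m":{"b":88,"nsg":5,"pnx":11}}
After op 3 (replace /ig/t 54): {"en":{"aq":42,"jax":30},"hsp":4,"ig":{"i":86,"nr":35,"t":54},"m":{"b":88,"nsg":5,"pnx":11}}
After op 4 (remove /ig/t): {"en":{"aq":42,"jax":30},"hsp":4,"ig":{"i":86,"nr":35},"m":{"b":88,"nsg":5,"pnx":11}}
After op 5 (replace /m 96): {"en":{"aq":42,"jax":30},"hsp":4,"ig":{"i":86,"nr":35},"m":96}
After op 6 (add /viw 1): {"en":{"aq":42,"jax":30},"hsp":4,"ig":{"i":86,"nr":35},"m":96,"viw":1}
After op 7 (add /en/jax 13): {"en":{"aq":42,"jax":13},"hsp":4,"ig":{"i":86,"nr":35},"m":96,"viw":1}
After op 8 (add /ig/i 39): {"en":{"aq":42,"jax":13},"hsp":4,"ig":{"i":39,"nr":35},"m":96,"viw":1}
After op 9 (add /fzq 56): {"en":{"aq":42,"jax":13},"fzq":56,"hsp":4,"ig":{"i":39,"nr":35},"m":96,"viw":1}
After op 10 (replace /hsp 77): {"en":{"aq":42,"jax":13},"fzq":56,"hsp":77,"ig":{"i":39,"nr":35},"m":96,"viw":1}
After op 11 (replace /ig 31): {"en":{"aq":42,"jax":13},"fzq":56,"hsp":77,"ig":31,"m":96,"viw":1}
After op 12 (add /w 59): {"en":{"aq":42,"jax":13},"fzq":56,"hsp":77,"ig":31,"m":96,"viw":1,"w":59}
After op 13 (replace /en 86): {"en":86,"fzq":56,"hsp":77,"ig":31,"m":96,"viw":1,"w":59}
After op 14 (remove /m): {"en":86,"fzq":56,"hsp":77,"ig":31,"viw":1,"w":59}
After op 15 (remove /ig): {"en":86,"fzq":56,"hsp":77,"viw":1,"w":59}
After op 16 (replace /w 66): {"en":86,"fzq":56,"hsp":77,"viw":1,"w":66}
After op 17 (add /s 65): {"en":86,"fzq":56,"hsp":77,"s":65,"viw":1,"w":66}
After op 18 (replace /hsp 91): {"en":86,"fzq":56,"hsp":91,"s":65,"viw":1,"w":66}
After op 19 (add /e 93): {"e":93,"en":86,"fzq":56,"hsp":91,"s":65,"viw":1,"w":66}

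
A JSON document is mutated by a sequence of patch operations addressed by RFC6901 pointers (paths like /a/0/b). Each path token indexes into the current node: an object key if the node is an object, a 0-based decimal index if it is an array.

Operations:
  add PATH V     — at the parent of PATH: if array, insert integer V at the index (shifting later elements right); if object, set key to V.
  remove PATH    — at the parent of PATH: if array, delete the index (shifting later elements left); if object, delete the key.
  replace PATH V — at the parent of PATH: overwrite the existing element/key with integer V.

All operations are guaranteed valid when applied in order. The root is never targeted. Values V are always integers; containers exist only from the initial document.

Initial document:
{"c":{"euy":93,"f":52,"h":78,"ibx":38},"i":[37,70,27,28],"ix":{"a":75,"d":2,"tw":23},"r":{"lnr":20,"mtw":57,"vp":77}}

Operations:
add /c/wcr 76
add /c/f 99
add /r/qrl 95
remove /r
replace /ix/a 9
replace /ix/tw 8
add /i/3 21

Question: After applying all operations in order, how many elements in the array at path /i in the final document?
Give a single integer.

Answer: 5

Derivation:
After op 1 (add /c/wcr 76): {"c":{"euy":93,"f":52,"h":78,"ibx":38,"wcr":76},"i":[37,70,27,28],"ix":{"a":75,"d":2,"tw":23},"r":{"lnr":20,"mtw":57,"vp":77}}
After op 2 (add /c/f 99): {"c":{"euy":93,"f":99,"h":78,"ibx":38,"wcr":76},"i":[37,70,27,28],"ix":{"a":75,"d":2,"tw":23},"r":{"lnr":20,"mtw":57,"vp":77}}
After op 3 (add /r/qrl 95): {"c":{"euy":93,"f":99,"h":78,"ibx":38,"wcr":76},"i":[37,70,27,28],"ix":{"a":75,"d":2,"tw":23},"r":{"lnr":20,"mtw":57,"qrl":95,"vp":77}}
After op 4 (remove /r): {"c":{"euy":93,"f":99,"h":78,"ibx":38,"wcr":76},"i":[37,70,27,28],"ix":{"a":75,"d":2,"tw":23}}
After op 5 (replace /ix/a 9): {"c":{"euy":93,"f":99,"h":78,"ibx":38,"wcr":76},"i":[37,70,27,28],"ix":{"a":9,"d":2,"tw":23}}
After op 6 (replace /ix/tw 8): {"c":{"euy":93,"f":99,"h":78,"ibx":38,"wcr":76},"i":[37,70,27,28],"ix":{"a":9,"d":2,"tw":8}}
After op 7 (add /i/3 21): {"c":{"euy":93,"f":99,"h":78,"ibx":38,"wcr":76},"i":[37,70,27,21,28],"ix":{"a":9,"d":2,"tw":8}}
Size at path /i: 5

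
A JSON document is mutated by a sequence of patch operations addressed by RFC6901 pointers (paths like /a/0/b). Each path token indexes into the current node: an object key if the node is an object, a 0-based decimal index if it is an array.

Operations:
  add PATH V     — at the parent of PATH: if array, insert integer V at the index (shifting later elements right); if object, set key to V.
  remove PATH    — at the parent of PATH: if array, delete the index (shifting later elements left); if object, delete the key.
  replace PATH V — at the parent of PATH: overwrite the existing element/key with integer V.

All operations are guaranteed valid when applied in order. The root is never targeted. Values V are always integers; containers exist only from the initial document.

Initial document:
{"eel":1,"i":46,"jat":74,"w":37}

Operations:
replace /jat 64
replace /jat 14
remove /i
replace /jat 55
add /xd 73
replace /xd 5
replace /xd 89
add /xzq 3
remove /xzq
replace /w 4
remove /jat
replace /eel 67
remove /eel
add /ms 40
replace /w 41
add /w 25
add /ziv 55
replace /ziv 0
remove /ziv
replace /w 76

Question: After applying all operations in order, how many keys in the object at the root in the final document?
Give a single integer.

After op 1 (replace /jat 64): {"eel":1,"i":46,"jat":64,"w":37}
After op 2 (replace /jat 14): {"eel":1,"i":46,"jat":14,"w":37}
After op 3 (remove /i): {"eel":1,"jat":14,"w":37}
After op 4 (replace /jat 55): {"eel":1,"jat":55,"w":37}
After op 5 (add /xd 73): {"eel":1,"jat":55,"w":37,"xd":73}
After op 6 (replace /xd 5): {"eel":1,"jat":55,"w":37,"xd":5}
After op 7 (replace /xd 89): {"eel":1,"jat":55,"w":37,"xd":89}
After op 8 (add /xzq 3): {"eel":1,"jat":55,"w":37,"xd":89,"xzq":3}
After op 9 (remove /xzq): {"eel":1,"jat":55,"w":37,"xd":89}
After op 10 (replace /w 4): {"eel":1,"jat":55,"w":4,"xd":89}
After op 11 (remove /jat): {"eel":1,"w":4,"xd":89}
After op 12 (replace /eel 67): {"eel":67,"w":4,"xd":89}
After op 13 (remove /eel): {"w":4,"xd":89}
After op 14 (add /ms 40): {"ms":40,"w":4,"xd":89}
After op 15 (replace /w 41): {"ms":40,"w":41,"xd":89}
After op 16 (add /w 25): {"ms":40,"w":25,"xd":89}
After op 17 (add /ziv 55): {"ms":40,"w":25,"xd":89,"ziv":55}
After op 18 (replace /ziv 0): {"ms":40,"w":25,"xd":89,"ziv":0}
After op 19 (remove /ziv): {"ms":40,"w":25,"xd":89}
After op 20 (replace /w 76): {"ms":40,"w":76,"xd":89}
Size at the root: 3

Answer: 3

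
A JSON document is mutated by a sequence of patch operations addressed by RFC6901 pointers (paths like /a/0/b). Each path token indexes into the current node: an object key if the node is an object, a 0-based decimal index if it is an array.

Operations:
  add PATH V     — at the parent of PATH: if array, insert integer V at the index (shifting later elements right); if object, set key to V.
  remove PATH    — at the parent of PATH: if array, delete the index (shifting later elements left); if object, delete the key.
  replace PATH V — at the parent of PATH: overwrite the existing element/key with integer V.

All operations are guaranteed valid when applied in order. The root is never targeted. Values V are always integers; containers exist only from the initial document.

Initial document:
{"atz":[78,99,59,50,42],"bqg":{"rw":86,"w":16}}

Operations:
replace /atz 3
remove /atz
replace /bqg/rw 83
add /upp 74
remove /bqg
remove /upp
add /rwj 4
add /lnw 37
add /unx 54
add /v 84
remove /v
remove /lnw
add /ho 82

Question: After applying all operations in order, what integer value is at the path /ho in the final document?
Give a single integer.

Answer: 82

Derivation:
After op 1 (replace /atz 3): {"atz":3,"bqg":{"rw":86,"w":16}}
After op 2 (remove /atz): {"bqg":{"rw":86,"w":16}}
After op 3 (replace /bqg/rw 83): {"bqg":{"rw":83,"w":16}}
After op 4 (add /upp 74): {"bqg":{"rw":83,"w":16},"upp":74}
After op 5 (remove /bqg): {"upp":74}
After op 6 (remove /upp): {}
After op 7 (add /rwj 4): {"rwj":4}
After op 8 (add /lnw 37): {"lnw":37,"rwj":4}
After op 9 (add /unx 54): {"lnw":37,"rwj":4,"unx":54}
After op 10 (add /v 84): {"lnw":37,"rwj":4,"unx":54,"v":84}
After op 11 (remove /v): {"lnw":37,"rwj":4,"unx":54}
After op 12 (remove /lnw): {"rwj":4,"unx":54}
After op 13 (add /ho 82): {"ho":82,"rwj":4,"unx":54}
Value at /ho: 82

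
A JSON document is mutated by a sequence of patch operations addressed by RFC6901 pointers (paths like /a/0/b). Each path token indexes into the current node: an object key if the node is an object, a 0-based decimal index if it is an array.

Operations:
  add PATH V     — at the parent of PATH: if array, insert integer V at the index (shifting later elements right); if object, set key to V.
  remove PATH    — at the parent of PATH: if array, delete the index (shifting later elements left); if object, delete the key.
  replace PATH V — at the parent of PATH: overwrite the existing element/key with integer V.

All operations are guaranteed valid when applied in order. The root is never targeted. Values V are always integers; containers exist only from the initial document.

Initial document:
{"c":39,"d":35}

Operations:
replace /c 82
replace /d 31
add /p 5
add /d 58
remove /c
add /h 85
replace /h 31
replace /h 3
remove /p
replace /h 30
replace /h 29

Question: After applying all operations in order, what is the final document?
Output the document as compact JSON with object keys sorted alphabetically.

Answer: {"d":58,"h":29}

Derivation:
After op 1 (replace /c 82): {"c":82,"d":35}
After op 2 (replace /d 31): {"c":82,"d":31}
After op 3 (add /p 5): {"c":82,"d":31,"p":5}
After op 4 (add /d 58): {"c":82,"d":58,"p":5}
After op 5 (remove /c): {"d":58,"p":5}
After op 6 (add /h 85): {"d":58,"h":85,"p":5}
After op 7 (replace /h 31): {"d":58,"h":31,"p":5}
After op 8 (replace /h 3): {"d":58,"h":3,"p":5}
After op 9 (remove /p): {"d":58,"h":3}
After op 10 (replace /h 30): {"d":58,"h":30}
After op 11 (replace /h 29): {"d":58,"h":29}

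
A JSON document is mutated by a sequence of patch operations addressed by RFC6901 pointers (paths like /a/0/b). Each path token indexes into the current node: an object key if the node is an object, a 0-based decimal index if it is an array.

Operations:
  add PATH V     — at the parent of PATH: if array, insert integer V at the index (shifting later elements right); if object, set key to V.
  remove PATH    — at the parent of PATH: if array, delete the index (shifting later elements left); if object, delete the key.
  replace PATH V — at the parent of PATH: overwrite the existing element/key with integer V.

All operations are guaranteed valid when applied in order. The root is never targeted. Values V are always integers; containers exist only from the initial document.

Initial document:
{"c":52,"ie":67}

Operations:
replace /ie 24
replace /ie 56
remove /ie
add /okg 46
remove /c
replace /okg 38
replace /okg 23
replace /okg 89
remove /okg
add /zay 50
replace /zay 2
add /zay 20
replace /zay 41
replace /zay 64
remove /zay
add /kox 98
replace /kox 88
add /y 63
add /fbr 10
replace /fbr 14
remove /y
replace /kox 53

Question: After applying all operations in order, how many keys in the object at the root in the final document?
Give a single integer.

Answer: 2

Derivation:
After op 1 (replace /ie 24): {"c":52,"ie":24}
After op 2 (replace /ie 56): {"c":52,"ie":56}
After op 3 (remove /ie): {"c":52}
After op 4 (add /okg 46): {"c":52,"okg":46}
After op 5 (remove /c): {"okg":46}
After op 6 (replace /okg 38): {"okg":38}
After op 7 (replace /okg 23): {"okg":23}
After op 8 (replace /okg 89): {"okg":89}
After op 9 (remove /okg): {}
After op 10 (add /zay 50): {"zay":50}
After op 11 (replace /zay 2): {"zay":2}
After op 12 (add /zay 20): {"zay":20}
After op 13 (replace /zay 41): {"zay":41}
After op 14 (replace /zay 64): {"zay":64}
After op 15 (remove /zay): {}
After op 16 (add /kox 98): {"kox":98}
After op 17 (replace /kox 88): {"kox":88}
After op 18 (add /y 63): {"kox":88,"y":63}
After op 19 (add /fbr 10): {"fbr":10,"kox":88,"y":63}
After op 20 (replace /fbr 14): {"fbr":14,"kox":88,"y":63}
After op 21 (remove /y): {"fbr":14,"kox":88}
After op 22 (replace /kox 53): {"fbr":14,"kox":53}
Size at the root: 2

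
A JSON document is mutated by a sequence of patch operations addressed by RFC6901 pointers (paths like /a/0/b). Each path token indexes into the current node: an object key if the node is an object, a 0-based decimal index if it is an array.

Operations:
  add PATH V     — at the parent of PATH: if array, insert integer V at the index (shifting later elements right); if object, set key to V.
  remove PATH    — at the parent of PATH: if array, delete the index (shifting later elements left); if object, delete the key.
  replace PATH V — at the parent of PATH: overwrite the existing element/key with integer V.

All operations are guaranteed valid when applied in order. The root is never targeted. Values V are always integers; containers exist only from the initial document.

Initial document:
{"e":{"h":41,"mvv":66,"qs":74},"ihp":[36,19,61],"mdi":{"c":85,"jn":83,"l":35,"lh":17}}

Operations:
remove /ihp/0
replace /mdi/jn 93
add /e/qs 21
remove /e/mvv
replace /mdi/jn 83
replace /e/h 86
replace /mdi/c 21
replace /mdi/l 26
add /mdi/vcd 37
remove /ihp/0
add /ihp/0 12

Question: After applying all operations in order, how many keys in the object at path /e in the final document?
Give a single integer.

After op 1 (remove /ihp/0): {"e":{"h":41,"mvv":66,"qs":74},"ihp":[19,61],"mdi":{"c":85,"jn":83,"l":35,"lh":17}}
After op 2 (replace /mdi/jn 93): {"e":{"h":41,"mvv":66,"qs":74},"ihp":[19,61],"mdi":{"c":85,"jn":93,"l":35,"lh":17}}
After op 3 (add /e/qs 21): {"e":{"h":41,"mvv":66,"qs":21},"ihp":[19,61],"mdi":{"c":85,"jn":93,"l":35,"lh":17}}
After op 4 (remove /e/mvv): {"e":{"h":41,"qs":21},"ihp":[19,61],"mdi":{"c":85,"jn":93,"l":35,"lh":17}}
After op 5 (replace /mdi/jn 83): {"e":{"h":41,"qs":21},"ihp":[19,61],"mdi":{"c":85,"jn":83,"l":35,"lh":17}}
After op 6 (replace /e/h 86): {"e":{"h":86,"qs":21},"ihp":[19,61],"mdi":{"c":85,"jn":83,"l":35,"lh":17}}
After op 7 (replace /mdi/c 21): {"e":{"h":86,"qs":21},"ihp":[19,61],"mdi":{"c":21,"jn":83,"l":35,"lh":17}}
After op 8 (replace /mdi/l 26): {"e":{"h":86,"qs":21},"ihp":[19,61],"mdi":{"c":21,"jn":83,"l":26,"lh":17}}
After op 9 (add /mdi/vcd 37): {"e":{"h":86,"qs":21},"ihp":[19,61],"mdi":{"c":21,"jn":83,"l":26,"lh":17,"vcd":37}}
After op 10 (remove /ihp/0): {"e":{"h":86,"qs":21},"ihp":[61],"mdi":{"c":21,"jn":83,"l":26,"lh":17,"vcd":37}}
After op 11 (add /ihp/0 12): {"e":{"h":86,"qs":21},"ihp":[12,61],"mdi":{"c":21,"jn":83,"l":26,"lh":17,"vcd":37}}
Size at path /e: 2

Answer: 2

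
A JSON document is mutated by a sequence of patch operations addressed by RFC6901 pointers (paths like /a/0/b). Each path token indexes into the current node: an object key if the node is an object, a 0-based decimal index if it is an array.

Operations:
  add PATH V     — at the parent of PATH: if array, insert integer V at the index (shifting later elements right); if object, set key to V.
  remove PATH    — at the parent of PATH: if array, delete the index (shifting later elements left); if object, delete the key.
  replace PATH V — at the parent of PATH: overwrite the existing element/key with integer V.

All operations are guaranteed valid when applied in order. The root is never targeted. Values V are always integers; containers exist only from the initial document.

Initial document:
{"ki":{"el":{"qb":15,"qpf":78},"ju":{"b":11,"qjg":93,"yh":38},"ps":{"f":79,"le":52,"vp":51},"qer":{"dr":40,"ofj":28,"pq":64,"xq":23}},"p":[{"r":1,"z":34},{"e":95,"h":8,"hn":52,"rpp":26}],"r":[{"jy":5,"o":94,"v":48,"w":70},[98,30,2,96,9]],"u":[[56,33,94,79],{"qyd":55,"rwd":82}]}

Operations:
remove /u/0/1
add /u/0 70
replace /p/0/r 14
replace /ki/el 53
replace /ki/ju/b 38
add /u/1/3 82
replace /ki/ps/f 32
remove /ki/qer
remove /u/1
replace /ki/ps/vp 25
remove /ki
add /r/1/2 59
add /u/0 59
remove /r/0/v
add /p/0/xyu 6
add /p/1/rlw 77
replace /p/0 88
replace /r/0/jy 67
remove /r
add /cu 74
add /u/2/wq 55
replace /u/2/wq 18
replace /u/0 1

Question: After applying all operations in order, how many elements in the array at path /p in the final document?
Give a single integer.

After op 1 (remove /u/0/1): {"ki":{"el":{"qb":15,"qpf":78},"ju":{"b":11,"qjg":93,"yh":38},"ps":{"f":79,"le":52,"vp":51},"qer":{"dr":40,"ofj":28,"pq":64,"xq":23}},"p":[{"r":1,"z":34},{"e":95,"h":8,"hn":52,"rpp":26}],"r":[{"jy":5,"o":94,"v":48,"w":70},[98,30,2,96,9]],"u":[[56,94,79],{"qyd":55,"rwd":82}]}
After op 2 (add /u/0 70): {"ki":{"el":{"qb":15,"qpf":78},"ju":{"b":11,"qjg":93,"yh":38},"ps":{"f":79,"le":52,"vp":51},"qer":{"dr":40,"ofj":28,"pq":64,"xq":23}},"p":[{"r":1,"z":34},{"e":95,"h":8,"hn":52,"rpp":26}],"r":[{"jy":5,"o":94,"v":48,"w":70},[98,30,2,96,9]],"u":[70,[56,94,79],{"qyd":55,"rwd":82}]}
After op 3 (replace /p/0/r 14): {"ki":{"el":{"qb":15,"qpf":78},"ju":{"b":11,"qjg":93,"yh":38},"ps":{"f":79,"le":52,"vp":51},"qer":{"dr":40,"ofj":28,"pq":64,"xq":23}},"p":[{"r":14,"z":34},{"e":95,"h":8,"hn":52,"rpp":26}],"r":[{"jy":5,"o":94,"v":48,"w":70},[98,30,2,96,9]],"u":[70,[56,94,79],{"qyd":55,"rwd":82}]}
After op 4 (replace /ki/el 53): {"ki":{"el":53,"ju":{"b":11,"qjg":93,"yh":38},"ps":{"f":79,"le":52,"vp":51},"qer":{"dr":40,"ofj":28,"pq":64,"xq":23}},"p":[{"r":14,"z":34},{"e":95,"h":8,"hn":52,"rpp":26}],"r":[{"jy":5,"o":94,"v":48,"w":70},[98,30,2,96,9]],"u":[70,[56,94,79],{"qyd":55,"rwd":82}]}
After op 5 (replace /ki/ju/b 38): {"ki":{"el":53,"ju":{"b":38,"qjg":93,"yh":38},"ps":{"f":79,"le":52,"vp":51},"qer":{"dr":40,"ofj":28,"pq":64,"xq":23}},"p":[{"r":14,"z":34},{"e":95,"h":8,"hn":52,"rpp":26}],"r":[{"jy":5,"o":94,"v":48,"w":70},[98,30,2,96,9]],"u":[70,[56,94,79],{"qyd":55,"rwd":82}]}
After op 6 (add /u/1/3 82): {"ki":{"el":53,"ju":{"b":38,"qjg":93,"yh":38},"ps":{"f":79,"le":52,"vp":51},"qer":{"dr":40,"ofj":28,"pq":64,"xq":23}},"p":[{"r":14,"z":34},{"e":95,"h":8,"hn":52,"rpp":26}],"r":[{"jy":5,"o":94,"v":48,"w":70},[98,30,2,96,9]],"u":[70,[56,94,79,82],{"qyd":55,"rwd":82}]}
After op 7 (replace /ki/ps/f 32): {"ki":{"el":53,"ju":{"b":38,"qjg":93,"yh":38},"ps":{"f":32,"le":52,"vp":51},"qer":{"dr":40,"ofj":28,"pq":64,"xq":23}},"p":[{"r":14,"z":34},{"e":95,"h":8,"hn":52,"rpp":26}],"r":[{"jy":5,"o":94,"v":48,"w":70},[98,30,2,96,9]],"u":[70,[56,94,79,82],{"qyd":55,"rwd":82}]}
After op 8 (remove /ki/qer): {"ki":{"el":53,"ju":{"b":38,"qjg":93,"yh":38},"ps":{"f":32,"le":52,"vp":51}},"p":[{"r":14,"z":34},{"e":95,"h":8,"hn":52,"rpp":26}],"r":[{"jy":5,"o":94,"v":48,"w":70},[98,30,2,96,9]],"u":[70,[56,94,79,82],{"qyd":55,"rwd":82}]}
After op 9 (remove /u/1): {"ki":{"el":53,"ju":{"b":38,"qjg":93,"yh":38},"ps":{"f":32,"le":52,"vp":51}},"p":[{"r":14,"z":34},{"e":95,"h":8,"hn":52,"rpp":26}],"r":[{"jy":5,"o":94,"v":48,"w":70},[98,30,2,96,9]],"u":[70,{"qyd":55,"rwd":82}]}
After op 10 (replace /ki/ps/vp 25): {"ki":{"el":53,"ju":{"b":38,"qjg":93,"yh":38},"ps":{"f":32,"le":52,"vp":25}},"p":[{"r":14,"z":34},{"e":95,"h":8,"hn":52,"rpp":26}],"r":[{"jy":5,"o":94,"v":48,"w":70},[98,30,2,96,9]],"u":[70,{"qyd":55,"rwd":82}]}
After op 11 (remove /ki): {"p":[{"r":14,"z":34},{"e":95,"h":8,"hn":52,"rpp":26}],"r":[{"jy":5,"o":94,"v":48,"w":70},[98,30,2,96,9]],"u":[70,{"qyd":55,"rwd":82}]}
After op 12 (add /r/1/2 59): {"p":[{"r":14,"z":34},{"e":95,"h":8,"hn":52,"rpp":26}],"r":[{"jy":5,"o":94,"v":48,"w":70},[98,30,59,2,96,9]],"u":[70,{"qyd":55,"rwd":82}]}
After op 13 (add /u/0 59): {"p":[{"r":14,"z":34},{"e":95,"h":8,"hn":52,"rpp":26}],"r":[{"jy":5,"o":94,"v":48,"w":70},[98,30,59,2,96,9]],"u":[59,70,{"qyd":55,"rwd":82}]}
After op 14 (remove /r/0/v): {"p":[{"r":14,"z":34},{"e":95,"h":8,"hn":52,"rpp":26}],"r":[{"jy":5,"o":94,"w":70},[98,30,59,2,96,9]],"u":[59,70,{"qyd":55,"rwd":82}]}
After op 15 (add /p/0/xyu 6): {"p":[{"r":14,"xyu":6,"z":34},{"e":95,"h":8,"hn":52,"rpp":26}],"r":[{"jy":5,"o":94,"w":70},[98,30,59,2,96,9]],"u":[59,70,{"qyd":55,"rwd":82}]}
After op 16 (add /p/1/rlw 77): {"p":[{"r":14,"xyu":6,"z":34},{"e":95,"h":8,"hn":52,"rlw":77,"rpp":26}],"r":[{"jy":5,"o":94,"w":70},[98,30,59,2,96,9]],"u":[59,70,{"qyd":55,"rwd":82}]}
After op 17 (replace /p/0 88): {"p":[88,{"e":95,"h":8,"hn":52,"rlw":77,"rpp":26}],"r":[{"jy":5,"o":94,"w":70},[98,30,59,2,96,9]],"u":[59,70,{"qyd":55,"rwd":82}]}
After op 18 (replace /r/0/jy 67): {"p":[88,{"e":95,"h":8,"hn":52,"rlw":77,"rpp":26}],"r":[{"jy":67,"o":94,"w":70},[98,30,59,2,96,9]],"u":[59,70,{"qyd":55,"rwd":82}]}
After op 19 (remove /r): {"p":[88,{"e":95,"h":8,"hn":52,"rlw":77,"rpp":26}],"u":[59,70,{"qyd":55,"rwd":82}]}
After op 20 (add /cu 74): {"cu":74,"p":[88,{"e":95,"h":8,"hn":52,"rlw":77,"rpp":26}],"u":[59,70,{"qyd":55,"rwd":82}]}
After op 21 (add /u/2/wq 55): {"cu":74,"p":[88,{"e":95,"h":8,"hn":52,"rlw":77,"rpp":26}],"u":[59,70,{"qyd":55,"rwd":82,"wq":55}]}
After op 22 (replace /u/2/wq 18): {"cu":74,"p":[88,{"e":95,"h":8,"hn":52,"rlw":77,"rpp":26}],"u":[59,70,{"qyd":55,"rwd":82,"wq":18}]}
After op 23 (replace /u/0 1): {"cu":74,"p":[88,{"e":95,"h":8,"hn":52,"rlw":77,"rpp":26}],"u":[1,70,{"qyd":55,"rwd":82,"wq":18}]}
Size at path /p: 2

Answer: 2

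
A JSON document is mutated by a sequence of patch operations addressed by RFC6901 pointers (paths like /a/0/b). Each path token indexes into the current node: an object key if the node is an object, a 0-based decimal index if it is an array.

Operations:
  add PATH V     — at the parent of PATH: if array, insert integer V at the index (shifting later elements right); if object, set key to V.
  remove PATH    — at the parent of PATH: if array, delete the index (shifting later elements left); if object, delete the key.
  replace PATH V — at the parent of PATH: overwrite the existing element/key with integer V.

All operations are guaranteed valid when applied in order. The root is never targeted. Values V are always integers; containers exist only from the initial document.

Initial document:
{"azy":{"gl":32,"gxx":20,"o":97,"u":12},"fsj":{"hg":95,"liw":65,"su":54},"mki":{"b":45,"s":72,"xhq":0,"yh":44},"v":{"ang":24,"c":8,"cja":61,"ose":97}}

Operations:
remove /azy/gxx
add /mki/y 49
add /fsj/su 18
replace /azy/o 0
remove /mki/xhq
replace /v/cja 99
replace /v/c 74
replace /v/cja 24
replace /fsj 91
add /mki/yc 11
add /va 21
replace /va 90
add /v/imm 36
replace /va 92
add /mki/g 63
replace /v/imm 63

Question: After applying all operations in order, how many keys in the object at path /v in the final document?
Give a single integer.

Answer: 5

Derivation:
After op 1 (remove /azy/gxx): {"azy":{"gl":32,"o":97,"u":12},"fsj":{"hg":95,"liw":65,"su":54},"mki":{"b":45,"s":72,"xhq":0,"yh":44},"v":{"ang":24,"c":8,"cja":61,"ose":97}}
After op 2 (add /mki/y 49): {"azy":{"gl":32,"o":97,"u":12},"fsj":{"hg":95,"liw":65,"su":54},"mki":{"b":45,"s":72,"xhq":0,"y":49,"yh":44},"v":{"ang":24,"c":8,"cja":61,"ose":97}}
After op 3 (add /fsj/su 18): {"azy":{"gl":32,"o":97,"u":12},"fsj":{"hg":95,"liw":65,"su":18},"mki":{"b":45,"s":72,"xhq":0,"y":49,"yh":44},"v":{"ang":24,"c":8,"cja":61,"ose":97}}
After op 4 (replace /azy/o 0): {"azy":{"gl":32,"o":0,"u":12},"fsj":{"hg":95,"liw":65,"su":18},"mki":{"b":45,"s":72,"xhq":0,"y":49,"yh":44},"v":{"ang":24,"c":8,"cja":61,"ose":97}}
After op 5 (remove /mki/xhq): {"azy":{"gl":32,"o":0,"u":12},"fsj":{"hg":95,"liw":65,"su":18},"mki":{"b":45,"s":72,"y":49,"yh":44},"v":{"ang":24,"c":8,"cja":61,"ose":97}}
After op 6 (replace /v/cja 99): {"azy":{"gl":32,"o":0,"u":12},"fsj":{"hg":95,"liw":65,"su":18},"mki":{"b":45,"s":72,"y":49,"yh":44},"v":{"ang":24,"c":8,"cja":99,"ose":97}}
After op 7 (replace /v/c 74): {"azy":{"gl":32,"o":0,"u":12},"fsj":{"hg":95,"liw":65,"su":18},"mki":{"b":45,"s":72,"y":49,"yh":44},"v":{"ang":24,"c":74,"cja":99,"ose":97}}
After op 8 (replace /v/cja 24): {"azy":{"gl":32,"o":0,"u":12},"fsj":{"hg":95,"liw":65,"su":18},"mki":{"b":45,"s":72,"y":49,"yh":44},"v":{"ang":24,"c":74,"cja":24,"ose":97}}
After op 9 (replace /fsj 91): {"azy":{"gl":32,"o":0,"u":12},"fsj":91,"mki":{"b":45,"s":72,"y":49,"yh":44},"v":{"ang":24,"c":74,"cja":24,"ose":97}}
After op 10 (add /mki/yc 11): {"azy":{"gl":32,"o":0,"u":12},"fsj":91,"mki":{"b":45,"s":72,"y":49,"yc":11,"yh":44},"v":{"ang":24,"c":74,"cja":24,"ose":97}}
After op 11 (add /va 21): {"azy":{"gl":32,"o":0,"u":12},"fsj":91,"mki":{"b":45,"s":72,"y":49,"yc":11,"yh":44},"v":{"ang":24,"c":74,"cja":24,"ose":97},"va":21}
After op 12 (replace /va 90): {"azy":{"gl":32,"o":0,"u":12},"fsj":91,"mki":{"b":45,"s":72,"y":49,"yc":11,"yh":44},"v":{"ang":24,"c":74,"cja":24,"ose":97},"va":90}
After op 13 (add /v/imm 36): {"azy":{"gl":32,"o":0,"u":12},"fsj":91,"mki":{"b":45,"s":72,"y":49,"yc":11,"yh":44},"v":{"ang":24,"c":74,"cja":24,"imm":36,"ose":97},"va":90}
After op 14 (replace /va 92): {"azy":{"gl":32,"o":0,"u":12},"fsj":91,"mki":{"b":45,"s":72,"y":49,"yc":11,"yh":44},"v":{"ang":24,"c":74,"cja":24,"imm":36,"ose":97},"va":92}
After op 15 (add /mki/g 63): {"azy":{"gl":32,"o":0,"u":12},"fsj":91,"mki":{"b":45,"g":63,"s":72,"y":49,"yc":11,"yh":44},"v":{"ang":24,"c":74,"cja":24,"imm":36,"ose":97},"va":92}
After op 16 (replace /v/imm 63): {"azy":{"gl":32,"o":0,"u":12},"fsj":91,"mki":{"b":45,"g":63,"s":72,"y":49,"yc":11,"yh":44},"v":{"ang":24,"c":74,"cja":24,"imm":63,"ose":97},"va":92}
Size at path /v: 5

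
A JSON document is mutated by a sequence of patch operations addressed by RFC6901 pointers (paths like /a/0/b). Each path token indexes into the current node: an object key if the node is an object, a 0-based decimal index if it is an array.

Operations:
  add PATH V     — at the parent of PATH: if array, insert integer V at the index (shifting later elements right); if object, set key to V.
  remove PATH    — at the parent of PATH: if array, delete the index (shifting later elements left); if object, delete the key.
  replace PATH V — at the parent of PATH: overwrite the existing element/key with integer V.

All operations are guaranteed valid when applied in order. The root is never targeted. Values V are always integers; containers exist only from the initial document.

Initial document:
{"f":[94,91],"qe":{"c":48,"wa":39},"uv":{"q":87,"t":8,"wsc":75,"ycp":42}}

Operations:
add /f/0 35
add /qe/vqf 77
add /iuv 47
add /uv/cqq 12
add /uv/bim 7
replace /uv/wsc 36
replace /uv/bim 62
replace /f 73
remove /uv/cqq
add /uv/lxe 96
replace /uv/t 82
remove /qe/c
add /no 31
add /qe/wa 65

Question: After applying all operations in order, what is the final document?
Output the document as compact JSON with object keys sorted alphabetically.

After op 1 (add /f/0 35): {"f":[35,94,91],"qe":{"c":48,"wa":39},"uv":{"q":87,"t":8,"wsc":75,"ycp":42}}
After op 2 (add /qe/vqf 77): {"f":[35,94,91],"qe":{"c":48,"vqf":77,"wa":39},"uv":{"q":87,"t":8,"wsc":75,"ycp":42}}
After op 3 (add /iuv 47): {"f":[35,94,91],"iuv":47,"qe":{"c":48,"vqf":77,"wa":39},"uv":{"q":87,"t":8,"wsc":75,"ycp":42}}
After op 4 (add /uv/cqq 12): {"f":[35,94,91],"iuv":47,"qe":{"c":48,"vqf":77,"wa":39},"uv":{"cqq":12,"q":87,"t":8,"wsc":75,"ycp":42}}
After op 5 (add /uv/bim 7): {"f":[35,94,91],"iuv":47,"qe":{"c":48,"vqf":77,"wa":39},"uv":{"bim":7,"cqq":12,"q":87,"t":8,"wsc":75,"ycp":42}}
After op 6 (replace /uv/wsc 36): {"f":[35,94,91],"iuv":47,"qe":{"c":48,"vqf":77,"wa":39},"uv":{"bim":7,"cqq":12,"q":87,"t":8,"wsc":36,"ycp":42}}
After op 7 (replace /uv/bim 62): {"f":[35,94,91],"iuv":47,"qe":{"c":48,"vqf":77,"wa":39},"uv":{"bim":62,"cqq":12,"q":87,"t":8,"wsc":36,"ycp":42}}
After op 8 (replace /f 73): {"f":73,"iuv":47,"qe":{"c":48,"vqf":77,"wa":39},"uv":{"bim":62,"cqq":12,"q":87,"t":8,"wsc":36,"ycp":42}}
After op 9 (remove /uv/cqq): {"f":73,"iuv":47,"qe":{"c":48,"vqf":77,"wa":39},"uv":{"bim":62,"q":87,"t":8,"wsc":36,"ycp":42}}
After op 10 (add /uv/lxe 96): {"f":73,"iuv":47,"qe":{"c":48,"vqf":77,"wa":39},"uv":{"bim":62,"lxe":96,"q":87,"t":8,"wsc":36,"ycp":42}}
After op 11 (replace /uv/t 82): {"f":73,"iuv":47,"qe":{"c":48,"vqf":77,"wa":39},"uv":{"bim":62,"lxe":96,"q":87,"t":82,"wsc":36,"ycp":42}}
After op 12 (remove /qe/c): {"f":73,"iuv":47,"qe":{"vqf":77,"wa":39},"uv":{"bim":62,"lxe":96,"q":87,"t":82,"wsc":36,"ycp":42}}
After op 13 (add /no 31): {"f":73,"iuv":47,"no":31,"qe":{"vqf":77,"wa":39},"uv":{"bim":62,"lxe":96,"q":87,"t":82,"wsc":36,"ycp":42}}
After op 14 (add /qe/wa 65): {"f":73,"iuv":47,"no":31,"qe":{"vqf":77,"wa":65},"uv":{"bim":62,"lxe":96,"q":87,"t":82,"wsc":36,"ycp":42}}

Answer: {"f":73,"iuv":47,"no":31,"qe":{"vqf":77,"wa":65},"uv":{"bim":62,"lxe":96,"q":87,"t":82,"wsc":36,"ycp":42}}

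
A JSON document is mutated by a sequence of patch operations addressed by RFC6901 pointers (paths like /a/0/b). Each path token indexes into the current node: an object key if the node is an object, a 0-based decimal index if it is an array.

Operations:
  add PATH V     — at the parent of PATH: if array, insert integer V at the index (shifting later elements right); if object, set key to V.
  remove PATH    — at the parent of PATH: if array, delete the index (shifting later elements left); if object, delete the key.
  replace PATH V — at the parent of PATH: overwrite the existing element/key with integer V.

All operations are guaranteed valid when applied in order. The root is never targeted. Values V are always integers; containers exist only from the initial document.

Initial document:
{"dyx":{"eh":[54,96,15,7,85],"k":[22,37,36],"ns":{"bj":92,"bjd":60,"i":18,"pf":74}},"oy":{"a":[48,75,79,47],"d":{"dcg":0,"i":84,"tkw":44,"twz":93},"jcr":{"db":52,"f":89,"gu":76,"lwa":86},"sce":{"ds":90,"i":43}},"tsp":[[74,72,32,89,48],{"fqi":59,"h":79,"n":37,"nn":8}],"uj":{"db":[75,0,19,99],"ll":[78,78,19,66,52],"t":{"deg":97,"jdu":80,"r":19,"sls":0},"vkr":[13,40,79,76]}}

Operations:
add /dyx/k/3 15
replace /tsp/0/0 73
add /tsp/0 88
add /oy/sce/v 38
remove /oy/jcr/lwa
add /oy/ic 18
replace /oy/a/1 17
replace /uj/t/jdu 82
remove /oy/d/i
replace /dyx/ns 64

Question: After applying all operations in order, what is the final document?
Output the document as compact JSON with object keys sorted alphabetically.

Answer: {"dyx":{"eh":[54,96,15,7,85],"k":[22,37,36,15],"ns":64},"oy":{"a":[48,17,79,47],"d":{"dcg":0,"tkw":44,"twz":93},"ic":18,"jcr":{"db":52,"f":89,"gu":76},"sce":{"ds":90,"i":43,"v":38}},"tsp":[88,[73,72,32,89,48],{"fqi":59,"h":79,"n":37,"nn":8}],"uj":{"db":[75,0,19,99],"ll":[78,78,19,66,52],"t":{"deg":97,"jdu":82,"r":19,"sls":0},"vkr":[13,40,79,76]}}

Derivation:
After op 1 (add /dyx/k/3 15): {"dyx":{"eh":[54,96,15,7,85],"k":[22,37,36,15],"ns":{"bj":92,"bjd":60,"i":18,"pf":74}},"oy":{"a":[48,75,79,47],"d":{"dcg":0,"i":84,"tkw":44,"twz":93},"jcr":{"db":52,"f":89,"gu":76,"lwa":86},"sce":{"ds":90,"i":43}},"tsp":[[74,72,32,89,48],{"fqi":59,"h":79,"n":37,"nn":8}],"uj":{"db":[75,0,19,99],"ll":[78,78,19,66,52],"t":{"deg":97,"jdu":80,"r":19,"sls":0},"vkr":[13,40,79,76]}}
After op 2 (replace /tsp/0/0 73): {"dyx":{"eh":[54,96,15,7,85],"k":[22,37,36,15],"ns":{"bj":92,"bjd":60,"i":18,"pf":74}},"oy":{"a":[48,75,79,47],"d":{"dcg":0,"i":84,"tkw":44,"twz":93},"jcr":{"db":52,"f":89,"gu":76,"lwa":86},"sce":{"ds":90,"i":43}},"tsp":[[73,72,32,89,48],{"fqi":59,"h":79,"n":37,"nn":8}],"uj":{"db":[75,0,19,99],"ll":[78,78,19,66,52],"t":{"deg":97,"jdu":80,"r":19,"sls":0},"vkr":[13,40,79,76]}}
After op 3 (add /tsp/0 88): {"dyx":{"eh":[54,96,15,7,85],"k":[22,37,36,15],"ns":{"bj":92,"bjd":60,"i":18,"pf":74}},"oy":{"a":[48,75,79,47],"d":{"dcg":0,"i":84,"tkw":44,"twz":93},"jcr":{"db":52,"f":89,"gu":76,"lwa":86},"sce":{"ds":90,"i":43}},"tsp":[88,[73,72,32,89,48],{"fqi":59,"h":79,"n":37,"nn":8}],"uj":{"db":[75,0,19,99],"ll":[78,78,19,66,52],"t":{"deg":97,"jdu":80,"r":19,"sls":0},"vkr":[13,40,79,76]}}
After op 4 (add /oy/sce/v 38): {"dyx":{"eh":[54,96,15,7,85],"k":[22,37,36,15],"ns":{"bj":92,"bjd":60,"i":18,"pf":74}},"oy":{"a":[48,75,79,47],"d":{"dcg":0,"i":84,"tkw":44,"twz":93},"jcr":{"db":52,"f":89,"gu":76,"lwa":86},"sce":{"ds":90,"i":43,"v":38}},"tsp":[88,[73,72,32,89,48],{"fqi":59,"h":79,"n":37,"nn":8}],"uj":{"db":[75,0,19,99],"ll":[78,78,19,66,52],"t":{"deg":97,"jdu":80,"r":19,"sls":0},"vkr":[13,40,79,76]}}
After op 5 (remove /oy/jcr/lwa): {"dyx":{"eh":[54,96,15,7,85],"k":[22,37,36,15],"ns":{"bj":92,"bjd":60,"i":18,"pf":74}},"oy":{"a":[48,75,79,47],"d":{"dcg":0,"i":84,"tkw":44,"twz":93},"jcr":{"db":52,"f":89,"gu":76},"sce":{"ds":90,"i":43,"v":38}},"tsp":[88,[73,72,32,89,48],{"fqi":59,"h":79,"n":37,"nn":8}],"uj":{"db":[75,0,19,99],"ll":[78,78,19,66,52],"t":{"deg":97,"jdu":80,"r":19,"sls":0},"vkr":[13,40,79,76]}}
After op 6 (add /oy/ic 18): {"dyx":{"eh":[54,96,15,7,85],"k":[22,37,36,15],"ns":{"bj":92,"bjd":60,"i":18,"pf":74}},"oy":{"a":[48,75,79,47],"d":{"dcg":0,"i":84,"tkw":44,"twz":93},"ic":18,"jcr":{"db":52,"f":89,"gu":76},"sce":{"ds":90,"i":43,"v":38}},"tsp":[88,[73,72,32,89,48],{"fqi":59,"h":79,"n":37,"nn":8}],"uj":{"db":[75,0,19,99],"ll":[78,78,19,66,52],"t":{"deg":97,"jdu":80,"r":19,"sls":0},"vkr":[13,40,79,76]}}
After op 7 (replace /oy/a/1 17): {"dyx":{"eh":[54,96,15,7,85],"k":[22,37,36,15],"ns":{"bj":92,"bjd":60,"i":18,"pf":74}},"oy":{"a":[48,17,79,47],"d":{"dcg":0,"i":84,"tkw":44,"twz":93},"ic":18,"jcr":{"db":52,"f":89,"gu":76},"sce":{"ds":90,"i":43,"v":38}},"tsp":[88,[73,72,32,89,48],{"fqi":59,"h":79,"n":37,"nn":8}],"uj":{"db":[75,0,19,99],"ll":[78,78,19,66,52],"t":{"deg":97,"jdu":80,"r":19,"sls":0},"vkr":[13,40,79,76]}}
After op 8 (replace /uj/t/jdu 82): {"dyx":{"eh":[54,96,15,7,85],"k":[22,37,36,15],"ns":{"bj":92,"bjd":60,"i":18,"pf":74}},"oy":{"a":[48,17,79,47],"d":{"dcg":0,"i":84,"tkw":44,"twz":93},"ic":18,"jcr":{"db":52,"f":89,"gu":76},"sce":{"ds":90,"i":43,"v":38}},"tsp":[88,[73,72,32,89,48],{"fqi":59,"h":79,"n":37,"nn":8}],"uj":{"db":[75,0,19,99],"ll":[78,78,19,66,52],"t":{"deg":97,"jdu":82,"r":19,"sls":0},"vkr":[13,40,79,76]}}
After op 9 (remove /oy/d/i): {"dyx":{"eh":[54,96,15,7,85],"k":[22,37,36,15],"ns":{"bj":92,"bjd":60,"i":18,"pf":74}},"oy":{"a":[48,17,79,47],"d":{"dcg":0,"tkw":44,"twz":93},"ic":18,"jcr":{"db":52,"f":89,"gu":76},"sce":{"ds":90,"i":43,"v":38}},"tsp":[88,[73,72,32,89,48],{"fqi":59,"h":79,"n":37,"nn":8}],"uj":{"db":[75,0,19,99],"ll":[78,78,19,66,52],"t":{"deg":97,"jdu":82,"r":19,"sls":0},"vkr":[13,40,79,76]}}
After op 10 (replace /dyx/ns 64): {"dyx":{"eh":[54,96,15,7,85],"k":[22,37,36,15],"ns":64},"oy":{"a":[48,17,79,47],"d":{"dcg":0,"tkw":44,"twz":93},"ic":18,"jcr":{"db":52,"f":89,"gu":76},"sce":{"ds":90,"i":43,"v":38}},"tsp":[88,[73,72,32,89,48],{"fqi":59,"h":79,"n":37,"nn":8}],"uj":{"db":[75,0,19,99],"ll":[78,78,19,66,52],"t":{"deg":97,"jdu":82,"r":19,"sls":0},"vkr":[13,40,79,76]}}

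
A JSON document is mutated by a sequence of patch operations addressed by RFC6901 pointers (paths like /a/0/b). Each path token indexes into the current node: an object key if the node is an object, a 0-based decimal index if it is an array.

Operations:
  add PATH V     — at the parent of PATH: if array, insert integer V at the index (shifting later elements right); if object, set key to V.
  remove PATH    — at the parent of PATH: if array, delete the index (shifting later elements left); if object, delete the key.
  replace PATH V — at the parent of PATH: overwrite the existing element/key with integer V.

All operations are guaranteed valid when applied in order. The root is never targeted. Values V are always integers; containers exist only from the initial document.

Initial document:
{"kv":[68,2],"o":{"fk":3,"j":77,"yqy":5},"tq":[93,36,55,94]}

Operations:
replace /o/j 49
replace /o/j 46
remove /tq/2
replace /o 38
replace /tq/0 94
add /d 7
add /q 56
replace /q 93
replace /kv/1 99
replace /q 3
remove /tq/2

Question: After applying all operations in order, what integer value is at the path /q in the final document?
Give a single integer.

After op 1 (replace /o/j 49): {"kv":[68,2],"o":{"fk":3,"j":49,"yqy":5},"tq":[93,36,55,94]}
After op 2 (replace /o/j 46): {"kv":[68,2],"o":{"fk":3,"j":46,"yqy":5},"tq":[93,36,55,94]}
After op 3 (remove /tq/2): {"kv":[68,2],"o":{"fk":3,"j":46,"yqy":5},"tq":[93,36,94]}
After op 4 (replace /o 38): {"kv":[68,2],"o":38,"tq":[93,36,94]}
After op 5 (replace /tq/0 94): {"kv":[68,2],"o":38,"tq":[94,36,94]}
After op 6 (add /d 7): {"d":7,"kv":[68,2],"o":38,"tq":[94,36,94]}
After op 7 (add /q 56): {"d":7,"kv":[68,2],"o":38,"q":56,"tq":[94,36,94]}
After op 8 (replace /q 93): {"d":7,"kv":[68,2],"o":38,"q":93,"tq":[94,36,94]}
After op 9 (replace /kv/1 99): {"d":7,"kv":[68,99],"o":38,"q":93,"tq":[94,36,94]}
After op 10 (replace /q 3): {"d":7,"kv":[68,99],"o":38,"q":3,"tq":[94,36,94]}
After op 11 (remove /tq/2): {"d":7,"kv":[68,99],"o":38,"q":3,"tq":[94,36]}
Value at /q: 3

Answer: 3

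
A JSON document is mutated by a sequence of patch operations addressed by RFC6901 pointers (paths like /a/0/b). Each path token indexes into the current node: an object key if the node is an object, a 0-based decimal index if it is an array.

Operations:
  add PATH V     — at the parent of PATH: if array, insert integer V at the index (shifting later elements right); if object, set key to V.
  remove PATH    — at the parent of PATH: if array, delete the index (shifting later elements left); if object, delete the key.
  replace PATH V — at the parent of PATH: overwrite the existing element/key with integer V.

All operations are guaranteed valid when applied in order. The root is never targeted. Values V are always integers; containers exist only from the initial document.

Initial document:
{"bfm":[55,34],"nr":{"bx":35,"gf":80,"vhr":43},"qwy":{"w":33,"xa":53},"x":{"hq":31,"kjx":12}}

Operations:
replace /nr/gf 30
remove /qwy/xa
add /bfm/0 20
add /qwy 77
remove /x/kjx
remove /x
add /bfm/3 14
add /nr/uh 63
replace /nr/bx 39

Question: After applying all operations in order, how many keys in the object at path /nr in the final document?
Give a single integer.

Answer: 4

Derivation:
After op 1 (replace /nr/gf 30): {"bfm":[55,34],"nr":{"bx":35,"gf":30,"vhr":43},"qwy":{"w":33,"xa":53},"x":{"hq":31,"kjx":12}}
After op 2 (remove /qwy/xa): {"bfm":[55,34],"nr":{"bx":35,"gf":30,"vhr":43},"qwy":{"w":33},"x":{"hq":31,"kjx":12}}
After op 3 (add /bfm/0 20): {"bfm":[20,55,34],"nr":{"bx":35,"gf":30,"vhr":43},"qwy":{"w":33},"x":{"hq":31,"kjx":12}}
After op 4 (add /qwy 77): {"bfm":[20,55,34],"nr":{"bx":35,"gf":30,"vhr":43},"qwy":77,"x":{"hq":31,"kjx":12}}
After op 5 (remove /x/kjx): {"bfm":[20,55,34],"nr":{"bx":35,"gf":30,"vhr":43},"qwy":77,"x":{"hq":31}}
After op 6 (remove /x): {"bfm":[20,55,34],"nr":{"bx":35,"gf":30,"vhr":43},"qwy":77}
After op 7 (add /bfm/3 14): {"bfm":[20,55,34,14],"nr":{"bx":35,"gf":30,"vhr":43},"qwy":77}
After op 8 (add /nr/uh 63): {"bfm":[20,55,34,14],"nr":{"bx":35,"gf":30,"uh":63,"vhr":43},"qwy":77}
After op 9 (replace /nr/bx 39): {"bfm":[20,55,34,14],"nr":{"bx":39,"gf":30,"uh":63,"vhr":43},"qwy":77}
Size at path /nr: 4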